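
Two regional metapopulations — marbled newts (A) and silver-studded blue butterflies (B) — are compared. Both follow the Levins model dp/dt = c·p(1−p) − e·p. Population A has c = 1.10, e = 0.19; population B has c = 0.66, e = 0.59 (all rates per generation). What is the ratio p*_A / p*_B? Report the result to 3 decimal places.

7.800

A: p*_A = 1 − 0.19/1.10 = 0.8273.
B: p*_B = 1 − 0.59/0.66 = 0.1061.
p*_A / p*_B = 0.8273/0.1061 = 7.8000.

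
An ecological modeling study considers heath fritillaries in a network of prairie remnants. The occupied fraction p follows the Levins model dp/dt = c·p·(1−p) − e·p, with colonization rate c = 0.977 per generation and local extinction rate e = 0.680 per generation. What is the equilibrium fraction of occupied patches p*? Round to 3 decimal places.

At equilibrium, colonization balances extinction: c·p*·(1−p*) = e·p*.
So p* = 1 − e/c = 1 − 0.680/0.977 = 1 − 0.6960 = 0.3040.

0.304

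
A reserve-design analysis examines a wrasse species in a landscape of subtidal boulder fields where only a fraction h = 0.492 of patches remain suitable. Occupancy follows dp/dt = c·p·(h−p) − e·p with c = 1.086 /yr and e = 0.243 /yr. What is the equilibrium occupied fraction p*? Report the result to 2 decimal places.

Setting dp/dt = 0 and dividing by p* gives c·(h−p*) = e.
So p* = h − e/c = 0.492 − 0.243/1.086 = 0.492 − 0.2238 = 0.2682.

0.27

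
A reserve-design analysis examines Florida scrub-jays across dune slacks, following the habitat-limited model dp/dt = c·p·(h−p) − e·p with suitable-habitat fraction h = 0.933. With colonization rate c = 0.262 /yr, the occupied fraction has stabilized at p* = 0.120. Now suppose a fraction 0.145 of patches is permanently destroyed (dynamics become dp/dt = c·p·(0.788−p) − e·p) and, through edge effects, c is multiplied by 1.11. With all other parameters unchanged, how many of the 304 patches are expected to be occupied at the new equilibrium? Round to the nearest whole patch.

Balance c(h−p*) = e gives e = 0.262×(0.933 − 0.12000) = 0.21301.
New p* = 0.788 − e/c = 0.788 − 0.21301/0.29082 = 0.05555.
Expected occupied = 304 × 0.05555 = 16.89 ≈ 17.

17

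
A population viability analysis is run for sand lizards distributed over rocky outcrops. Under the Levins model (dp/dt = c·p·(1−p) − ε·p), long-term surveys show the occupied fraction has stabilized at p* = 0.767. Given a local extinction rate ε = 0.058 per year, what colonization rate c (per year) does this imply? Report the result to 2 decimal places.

At equilibrium c(1−p*) = ε, so c = ε/(1−p*).
c = 0.058/(1 − 0.767) = 0.058/0.2330 = 0.2489.

0.25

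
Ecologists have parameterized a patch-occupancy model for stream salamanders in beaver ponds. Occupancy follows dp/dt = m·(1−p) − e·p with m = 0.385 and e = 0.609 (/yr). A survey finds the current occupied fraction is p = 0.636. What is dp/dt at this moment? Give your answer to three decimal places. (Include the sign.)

-0.247

Colonization term: m·(1−p) = 0.385×0.3640 = 0.14014.
Extinction term: e·p = 0.38732.
dp/dt = 0.14014 − 0.38732 = -0.24718.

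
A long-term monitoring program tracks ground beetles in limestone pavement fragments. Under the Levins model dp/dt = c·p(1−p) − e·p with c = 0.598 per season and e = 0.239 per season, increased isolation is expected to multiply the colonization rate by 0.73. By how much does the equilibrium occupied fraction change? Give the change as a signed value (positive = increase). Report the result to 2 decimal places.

-0.15

Before: p* = 1 − 0.239/0.598 = 0.6003.
After the change, c = 0.43654, e = 0.239, so p* = 1 − 0.239/0.43654 = 0.4525.
Δp* = 0.4525 − 0.6003 = -0.1478.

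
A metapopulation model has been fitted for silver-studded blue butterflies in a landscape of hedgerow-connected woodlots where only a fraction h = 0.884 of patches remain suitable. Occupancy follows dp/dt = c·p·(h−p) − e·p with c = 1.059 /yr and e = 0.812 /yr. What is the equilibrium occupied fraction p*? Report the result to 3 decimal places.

Setting dp/dt = 0 and dividing by p* gives c·(h−p*) = e.
So p* = h − e/c = 0.884 − 0.812/1.059 = 0.884 − 0.7668 = 0.1172.

0.117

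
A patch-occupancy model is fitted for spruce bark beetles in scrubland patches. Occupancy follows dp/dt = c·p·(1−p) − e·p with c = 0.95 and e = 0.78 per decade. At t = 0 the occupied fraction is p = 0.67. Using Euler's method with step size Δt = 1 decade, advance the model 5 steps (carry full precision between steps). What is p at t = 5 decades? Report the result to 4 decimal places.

Update rule: p ← p + [c·p·(1−p) − e·p]·Δt with Δt = 1.
step 1: Δp = -0.31256, p = 0.35744
step 2: Δp = -0.06061, p = 0.29683
step 3: Δp = -0.03324, p = 0.26359
step 4: Δp = -0.02120, p = 0.24239
step 5: Δp = -0.01461, p = 0.22778

0.2278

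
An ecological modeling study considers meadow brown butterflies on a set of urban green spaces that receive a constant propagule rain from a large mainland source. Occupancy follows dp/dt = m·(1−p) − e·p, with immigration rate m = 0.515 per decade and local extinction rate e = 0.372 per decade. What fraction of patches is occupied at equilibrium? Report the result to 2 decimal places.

At equilibrium the propagule rain into empty patches balances local extinction: m(1−p*) = e·p*.
p* = m/(m+e) = 0.515/(0.515+0.372) = 0.515/0.8870 = 0.5806.

0.58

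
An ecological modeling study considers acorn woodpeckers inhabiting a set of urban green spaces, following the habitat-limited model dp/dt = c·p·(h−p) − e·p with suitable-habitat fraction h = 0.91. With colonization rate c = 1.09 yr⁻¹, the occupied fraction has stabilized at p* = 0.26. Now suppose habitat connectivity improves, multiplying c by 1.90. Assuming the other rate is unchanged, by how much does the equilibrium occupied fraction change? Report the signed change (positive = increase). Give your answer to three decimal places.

0.308

Balance c(h−p*) = e gives e = 1.09×(0.91 − 0.26000) = 0.70850.
New p* = 0.91 − e/c = 0.91 − 0.70850/2.07100 = 0.56789.
Δp* = 0.56789 − 0.26000 = +0.30789.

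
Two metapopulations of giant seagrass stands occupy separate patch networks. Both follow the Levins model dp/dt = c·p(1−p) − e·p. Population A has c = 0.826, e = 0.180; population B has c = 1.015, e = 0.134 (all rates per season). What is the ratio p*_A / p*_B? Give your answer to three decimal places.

0.901

A: p*_A = 1 − 0.180/0.826 = 0.7821.
B: p*_B = 1 − 0.134/1.015 = 0.8680.
p*_A / p*_B = 0.7821/0.8680 = 0.9010.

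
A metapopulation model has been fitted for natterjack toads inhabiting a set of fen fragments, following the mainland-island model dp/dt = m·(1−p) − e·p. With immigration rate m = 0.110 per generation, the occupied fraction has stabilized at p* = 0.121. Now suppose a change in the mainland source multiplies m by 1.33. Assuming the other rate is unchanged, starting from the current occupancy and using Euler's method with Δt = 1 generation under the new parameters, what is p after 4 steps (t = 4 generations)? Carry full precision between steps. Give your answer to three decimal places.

Balance m(1−p*) = e·p* gives e = m(1−p*)/p* = 0.110×0.87900/0.12100 = 0.79909.
Starting from p₀ = 0.12100; update p ← p + (dp/dt)·Δt with the new parameters.
t = 1: p = 0.12100 + (+0.03191) = 0.15291
t = 2: p = 0.15291 + (+0.00174) = 0.15465
t = 3: p = 0.15465 + (+0.00010) = 0.15475
t = 4: p = 0.15475 + (+0.00001) = 0.15475

0.155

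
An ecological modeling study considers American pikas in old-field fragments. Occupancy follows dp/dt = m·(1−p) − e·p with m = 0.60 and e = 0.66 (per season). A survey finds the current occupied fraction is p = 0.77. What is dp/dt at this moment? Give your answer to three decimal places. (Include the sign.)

Colonization term: m·(1−p) = 0.60×0.2300 = 0.13800.
Extinction term: e·p = 0.50820.
dp/dt = 0.13800 − 0.50820 = -0.37020.

-0.370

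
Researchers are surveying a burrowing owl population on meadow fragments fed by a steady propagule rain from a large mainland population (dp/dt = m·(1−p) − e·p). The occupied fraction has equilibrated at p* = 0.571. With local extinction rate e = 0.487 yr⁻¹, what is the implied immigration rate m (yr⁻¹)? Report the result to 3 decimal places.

0.648

At equilibrium m(1−p*) = e·p*, so m = e·p*/(1−p*).
m = 0.487 × 0.571 / 0.4290 = 0.2781/0.4290 = 0.6482.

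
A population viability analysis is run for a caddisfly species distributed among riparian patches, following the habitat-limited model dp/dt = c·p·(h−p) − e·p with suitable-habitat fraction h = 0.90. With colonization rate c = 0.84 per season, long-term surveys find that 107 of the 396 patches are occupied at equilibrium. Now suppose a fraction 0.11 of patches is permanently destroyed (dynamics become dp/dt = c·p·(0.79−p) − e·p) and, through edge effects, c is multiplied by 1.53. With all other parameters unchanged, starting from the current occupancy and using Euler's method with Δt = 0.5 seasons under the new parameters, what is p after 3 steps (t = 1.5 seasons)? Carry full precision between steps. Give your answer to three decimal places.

Observed p* = 107/396 = 0.27020.
Balance c(h−p*) = e gives e = 0.84×(0.9 − 0.27020) = 0.52903.
Starting from p₀ = 0.27020; update p ← p + (dp/dt)·Δt with the new parameters.
  1  |  dp/dt·Δt = +0.018781  |  p_1 = 0.288983
  2  |  dp/dt·Δt = +0.016599  |  p_2 = 0.305582
  3  |  dp/dt·Δt = +0.014293  |  p_3 = 0.319874

0.320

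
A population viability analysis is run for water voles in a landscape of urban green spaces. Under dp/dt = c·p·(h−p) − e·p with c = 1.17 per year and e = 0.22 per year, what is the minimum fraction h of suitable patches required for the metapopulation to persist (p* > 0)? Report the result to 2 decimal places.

0.19

p* = h − e/c is positive only when h > e/c.
h_min = e/c = 0.22/1.17 = 0.1880.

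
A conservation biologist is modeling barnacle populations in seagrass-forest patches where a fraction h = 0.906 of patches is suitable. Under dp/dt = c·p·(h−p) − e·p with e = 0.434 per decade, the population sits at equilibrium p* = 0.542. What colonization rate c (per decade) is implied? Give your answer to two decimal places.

1.19

At equilibrium c(h−p*) = e, so c = e/(h−p*).
c = 0.434/(0.906 − 0.542) = 0.434/0.3640 = 1.1923.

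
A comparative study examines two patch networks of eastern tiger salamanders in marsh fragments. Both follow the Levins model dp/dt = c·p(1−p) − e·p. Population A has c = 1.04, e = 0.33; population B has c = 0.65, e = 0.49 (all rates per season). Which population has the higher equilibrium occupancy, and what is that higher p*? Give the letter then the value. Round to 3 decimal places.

A, 0.683

A: p*_A = 1 − 0.33/1.04 = 0.6827.
B: p*_B = 1 − 0.49/0.65 = 0.2462.
A is higher at 0.6827.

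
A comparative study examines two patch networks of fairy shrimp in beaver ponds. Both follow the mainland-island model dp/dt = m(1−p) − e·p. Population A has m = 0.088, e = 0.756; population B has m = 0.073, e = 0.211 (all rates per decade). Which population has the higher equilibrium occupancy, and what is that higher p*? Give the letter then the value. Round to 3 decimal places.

A: p*_A = m/(m+e) = 0.088/0.8440 = 0.1043.
B: p*_B = 0.073/0.2840 = 0.2570.
B is higher at 0.2570.

B, 0.257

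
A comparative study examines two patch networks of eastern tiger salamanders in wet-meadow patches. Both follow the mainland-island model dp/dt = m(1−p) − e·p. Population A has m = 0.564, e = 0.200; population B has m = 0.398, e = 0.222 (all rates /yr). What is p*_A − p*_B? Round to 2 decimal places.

0.10

A: p*_A = m/(m+e) = 0.564/0.7640 = 0.7382.
B: p*_B = 0.398/0.6200 = 0.6419.
p*_A − p*_B = 0.7382 − 0.6419 = 0.0963.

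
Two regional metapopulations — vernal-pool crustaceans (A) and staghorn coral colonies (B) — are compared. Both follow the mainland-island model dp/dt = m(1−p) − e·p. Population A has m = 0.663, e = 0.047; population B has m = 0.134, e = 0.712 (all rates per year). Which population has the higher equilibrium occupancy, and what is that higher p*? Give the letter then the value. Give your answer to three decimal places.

A: p*_A = m/(m+e) = 0.663/0.7100 = 0.9338.
B: p*_B = 0.134/0.8460 = 0.1584.
A is higher at 0.9338.

A, 0.934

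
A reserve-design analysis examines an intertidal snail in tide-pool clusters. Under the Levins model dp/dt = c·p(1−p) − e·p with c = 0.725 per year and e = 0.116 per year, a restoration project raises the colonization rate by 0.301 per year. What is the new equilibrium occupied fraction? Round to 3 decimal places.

Before: p* = 1 − 0.116/0.725 = 0.8400.
After the change, c = 1.026, e = 0.116, so p* = 1 − 0.116/1.026 = 0.8869.

0.887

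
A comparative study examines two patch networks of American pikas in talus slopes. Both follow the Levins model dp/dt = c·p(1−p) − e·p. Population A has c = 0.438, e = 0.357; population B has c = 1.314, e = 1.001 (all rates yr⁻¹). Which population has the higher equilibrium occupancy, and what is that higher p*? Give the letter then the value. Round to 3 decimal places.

A: p*_A = 1 − 0.357/0.438 = 0.1849.
B: p*_B = 1 − 1.001/1.314 = 0.2382.
B is higher at 0.2382.

B, 0.238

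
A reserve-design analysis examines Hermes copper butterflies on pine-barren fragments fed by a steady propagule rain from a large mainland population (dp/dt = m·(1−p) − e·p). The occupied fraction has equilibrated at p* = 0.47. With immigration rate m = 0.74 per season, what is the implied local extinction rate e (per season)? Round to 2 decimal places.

0.83

At equilibrium m(1−p*) = e·p*, so e = m(1−p*)/p*.
e = 0.74 × 0.5300 / 0.47 = 0.8345.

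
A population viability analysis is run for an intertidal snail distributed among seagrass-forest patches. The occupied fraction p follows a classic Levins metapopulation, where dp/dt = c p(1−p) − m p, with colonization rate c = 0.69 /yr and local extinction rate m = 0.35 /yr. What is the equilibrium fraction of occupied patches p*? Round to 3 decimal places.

At equilibrium, colonization balances extinction: c·p*·(1−p*) = m·p*.
So p* = 1 − m/c = 1 − 0.35/0.69 = 1 − 0.5072 = 0.4928.

0.493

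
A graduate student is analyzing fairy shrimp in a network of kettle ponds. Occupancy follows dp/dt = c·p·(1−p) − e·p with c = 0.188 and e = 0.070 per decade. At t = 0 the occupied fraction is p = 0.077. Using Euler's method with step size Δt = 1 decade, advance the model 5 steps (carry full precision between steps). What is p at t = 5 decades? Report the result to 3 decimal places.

0.124

Update rule: p ← p + [c·p·(1−p) − e·p]·Δt with Δt = 1.
p: 0.07700 → 0.08497  (Δp = +0.00797)
p: 0.08497 → 0.09364  (Δp = +0.00867)
p: 0.09364 → 0.10304  (Δp = +0.00940)
p: 0.10304 → 0.11320  (Δp = +0.01016)
p: 0.11320 → 0.12415  (Δp = +0.01095)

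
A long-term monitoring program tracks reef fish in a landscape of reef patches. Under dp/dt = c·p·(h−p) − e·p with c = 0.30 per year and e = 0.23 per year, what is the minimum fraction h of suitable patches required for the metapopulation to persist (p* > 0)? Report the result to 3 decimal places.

p* = h − e/c is positive only when h > e/c.
h_min = e/c = 0.23/0.30 = 0.7667.

0.767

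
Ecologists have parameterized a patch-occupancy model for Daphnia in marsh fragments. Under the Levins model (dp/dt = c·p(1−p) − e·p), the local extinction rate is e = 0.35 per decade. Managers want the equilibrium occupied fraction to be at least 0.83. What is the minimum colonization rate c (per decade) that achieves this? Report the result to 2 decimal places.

2.06

p* = 1 − e/c ≥ 0.83 requires e/c ≤ 0.1700, i.e. c ≥ e/0.1700.
c_min = 0.35/0.1700 = 2.0588.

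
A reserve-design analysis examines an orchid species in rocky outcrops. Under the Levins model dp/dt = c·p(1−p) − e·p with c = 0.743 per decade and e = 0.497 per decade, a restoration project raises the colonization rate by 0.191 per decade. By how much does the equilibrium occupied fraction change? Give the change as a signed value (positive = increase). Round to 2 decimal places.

0.14

Before: p* = 1 − 0.497/0.743 = 0.3311.
After the change, c = 0.934, e = 0.497, so p* = 1 − 0.497/0.934 = 0.4679.
Δp* = 0.4679 − 0.3311 = +0.1368.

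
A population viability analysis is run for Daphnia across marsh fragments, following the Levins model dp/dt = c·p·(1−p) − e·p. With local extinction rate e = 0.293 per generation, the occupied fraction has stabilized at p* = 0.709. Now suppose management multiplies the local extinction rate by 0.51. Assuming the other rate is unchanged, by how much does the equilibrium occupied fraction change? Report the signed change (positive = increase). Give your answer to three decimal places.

Balance c(1−p*) = e gives c = e/(1 − 0.70900) = 0.293/0.29100 = 1.00687.
New p* = 1 − e/c = 1 − 0.14943/1.00687 = 0.85159.
Δp* = 0.85159 − 0.70900 = +0.14259.

0.143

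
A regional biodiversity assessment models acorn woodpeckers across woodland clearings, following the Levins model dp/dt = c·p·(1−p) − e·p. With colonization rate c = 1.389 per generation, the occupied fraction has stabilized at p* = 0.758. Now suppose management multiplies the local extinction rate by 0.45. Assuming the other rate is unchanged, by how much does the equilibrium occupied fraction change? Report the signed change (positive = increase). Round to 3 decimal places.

0.133

Balance c(1−p*) = e gives e = 1.389×(1 − 0.75800) = 0.33614.
New p* = 1 − e/c = 1 − 0.15126/1.38900 = 0.89110.
Δp* = 0.89110 − 0.75800 = +0.13310.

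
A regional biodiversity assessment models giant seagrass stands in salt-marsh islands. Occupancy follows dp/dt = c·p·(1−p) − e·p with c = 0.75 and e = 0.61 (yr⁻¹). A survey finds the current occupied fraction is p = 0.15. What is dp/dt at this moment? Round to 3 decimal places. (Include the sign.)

Colonization term: c·p·(1−p) = 0.75×0.15×0.8500 = 0.09562.
Extinction term: e·p = 0.09150.
dp/dt = 0.09562 − 0.09150 = 0.00412.

0.004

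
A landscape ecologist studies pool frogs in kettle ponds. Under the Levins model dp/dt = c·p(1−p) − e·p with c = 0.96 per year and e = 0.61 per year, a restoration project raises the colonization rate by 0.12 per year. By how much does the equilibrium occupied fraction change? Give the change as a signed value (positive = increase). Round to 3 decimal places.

Before: p* = 1 − 0.61/0.96 = 0.3646.
After the change, c = 1.08, e = 0.61, so p* = 1 − 0.61/1.08 = 0.4352.
Δp* = 0.4352 − 0.3646 = +0.0706.

0.071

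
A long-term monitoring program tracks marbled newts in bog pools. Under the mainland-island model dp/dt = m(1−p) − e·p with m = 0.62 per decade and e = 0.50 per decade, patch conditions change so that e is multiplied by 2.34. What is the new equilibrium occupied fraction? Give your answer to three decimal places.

Before: p* = 0.62/(0.62+0.50) = 0.5536.
After: m = 0.62, e = 1.17; p* = 0.62/1.7900 = 0.3464.

0.346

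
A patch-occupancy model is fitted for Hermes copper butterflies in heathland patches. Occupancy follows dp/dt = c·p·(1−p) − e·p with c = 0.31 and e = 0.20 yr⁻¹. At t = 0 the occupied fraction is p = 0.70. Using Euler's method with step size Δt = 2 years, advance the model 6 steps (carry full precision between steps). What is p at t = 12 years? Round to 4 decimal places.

Update rule: p ← p + [c·p·(1−p) − e·p]·Δt with Δt = 2.
step 1: Δp = -0.14980, p = 0.55020
step 2: Δp = -0.06664, p = 0.48356
step 3: Δp = -0.03859, p = 0.44497
step 4: Δp = -0.02486, p = 0.42010
step 5: Δp = -0.01700, p = 0.40310
step 6: Δp = -0.01206, p = 0.39104

0.3910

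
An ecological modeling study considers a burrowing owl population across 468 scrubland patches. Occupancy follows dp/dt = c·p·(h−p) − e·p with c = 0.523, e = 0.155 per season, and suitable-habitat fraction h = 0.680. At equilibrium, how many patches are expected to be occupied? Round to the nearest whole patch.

p* = h − e/c = 0.680 − 0.2964 = 0.3836.
Expected occupied patches = N × p* = 468 × 0.3836 = 179.54 ≈ 180.

180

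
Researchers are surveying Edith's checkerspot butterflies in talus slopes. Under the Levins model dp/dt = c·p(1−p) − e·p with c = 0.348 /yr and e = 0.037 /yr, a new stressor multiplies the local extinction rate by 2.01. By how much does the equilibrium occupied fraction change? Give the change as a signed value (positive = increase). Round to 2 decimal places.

-0.11

Before: p* = 1 − 0.037/0.348 = 0.8937.
After the change, c = 0.348, e = 0.07437, so p* = 1 − 0.07437/0.348 = 0.7863.
Δp* = 0.7863 − 0.8937 = -0.1074.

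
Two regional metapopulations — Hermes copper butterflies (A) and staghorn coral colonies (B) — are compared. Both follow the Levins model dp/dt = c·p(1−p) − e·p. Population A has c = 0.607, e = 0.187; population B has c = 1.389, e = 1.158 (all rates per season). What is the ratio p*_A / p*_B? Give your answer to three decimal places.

4.161

A: p*_A = 1 − 0.187/0.607 = 0.6919.
B: p*_B = 1 − 1.158/1.389 = 0.1663.
p*_A / p*_B = 0.6919/0.1663 = 4.1606.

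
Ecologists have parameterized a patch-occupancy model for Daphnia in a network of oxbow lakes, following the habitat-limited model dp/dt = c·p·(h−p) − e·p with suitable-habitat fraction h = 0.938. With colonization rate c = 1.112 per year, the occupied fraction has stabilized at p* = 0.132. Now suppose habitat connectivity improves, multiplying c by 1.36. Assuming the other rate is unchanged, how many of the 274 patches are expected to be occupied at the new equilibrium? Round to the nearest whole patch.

95

Balance c(h−p*) = e gives e = 1.112×(0.938 − 0.13200) = 0.89627.
New p* = 0.938 − e/c = 0.938 − 0.89627/1.51232 = 0.34535.
Expected occupied = 274 × 0.34535 = 94.63 ≈ 95.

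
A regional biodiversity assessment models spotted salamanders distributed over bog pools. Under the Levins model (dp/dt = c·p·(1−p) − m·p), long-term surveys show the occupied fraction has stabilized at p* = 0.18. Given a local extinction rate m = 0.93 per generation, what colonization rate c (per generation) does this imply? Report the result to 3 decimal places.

At equilibrium c(1−p*) = m, so c = m/(1−p*).
c = 0.93/(1 − 0.18) = 0.93/0.8200 = 1.1341.

1.134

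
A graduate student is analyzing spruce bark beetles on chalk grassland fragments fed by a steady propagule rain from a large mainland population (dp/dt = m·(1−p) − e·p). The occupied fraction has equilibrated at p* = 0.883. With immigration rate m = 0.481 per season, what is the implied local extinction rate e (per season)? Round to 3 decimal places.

0.064

At equilibrium m(1−p*) = e·p*, so e = m(1−p*)/p*.
e = 0.481 × 0.1170 / 0.883 = 0.0637.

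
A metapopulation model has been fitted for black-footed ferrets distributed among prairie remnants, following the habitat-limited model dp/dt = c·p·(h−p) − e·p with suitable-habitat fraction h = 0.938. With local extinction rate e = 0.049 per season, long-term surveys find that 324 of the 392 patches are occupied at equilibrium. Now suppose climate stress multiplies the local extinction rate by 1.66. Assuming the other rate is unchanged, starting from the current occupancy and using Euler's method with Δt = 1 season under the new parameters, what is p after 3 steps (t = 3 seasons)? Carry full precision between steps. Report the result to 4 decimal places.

0.7729

Observed p* = 324/392 = 0.82653.
Balance c(h−p*) = e gives c = e/(0.938 − 0.82653) = 0.049/0.11147 = 0.43958.
Starting from p₀ = 0.82653; update p ← p + (dp/dt)·Δt with the new parameters.
p: 0.82653 → 0.79980  (Δp = -0.02673)
p: 0.79980 → 0.78333  (Δp = -0.01647)
p: 0.78333 → 0.77287  (Δp = -0.01046)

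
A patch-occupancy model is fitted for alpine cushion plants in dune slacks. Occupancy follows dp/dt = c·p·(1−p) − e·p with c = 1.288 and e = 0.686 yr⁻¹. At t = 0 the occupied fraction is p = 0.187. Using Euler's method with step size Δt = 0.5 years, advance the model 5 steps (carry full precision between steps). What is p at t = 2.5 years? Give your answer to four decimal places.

0.3537

Update rule: p ← p + [c·p·(1−p) − e·p]·Δt with Δt = 0.5.
p: 0.18700 → 0.22077  (Δp = +0.03377)
p: 0.22077 → 0.25583  (Δp = +0.03506)
p: 0.25583 → 0.29069  (Δp = +0.03486)
p: 0.29069 → 0.32377  (Δp = +0.03308)
p: 0.32377 → 0.35371  (Δp = +0.02995)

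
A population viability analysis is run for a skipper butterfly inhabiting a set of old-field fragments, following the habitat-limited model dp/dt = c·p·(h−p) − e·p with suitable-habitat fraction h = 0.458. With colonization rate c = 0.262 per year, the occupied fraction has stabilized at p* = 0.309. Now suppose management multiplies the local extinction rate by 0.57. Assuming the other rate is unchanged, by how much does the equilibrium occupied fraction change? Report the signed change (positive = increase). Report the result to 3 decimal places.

0.064

Balance c(h−p*) = e gives e = 0.262×(0.458 − 0.30900) = 0.03904.
New p* = 0.458 − e/c = 0.458 − 0.02225/0.26200 = 0.37308.
Δp* = 0.37308 − 0.30900 = +0.06408.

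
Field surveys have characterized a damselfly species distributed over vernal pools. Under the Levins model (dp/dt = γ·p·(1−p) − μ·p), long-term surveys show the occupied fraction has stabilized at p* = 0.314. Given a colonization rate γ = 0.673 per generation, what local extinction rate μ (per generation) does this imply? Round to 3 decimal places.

0.462

At equilibrium γ(1−p*) = μ.
μ = 0.673 × (1 − 0.314) = 0.673 × 0.6860 = 0.4617.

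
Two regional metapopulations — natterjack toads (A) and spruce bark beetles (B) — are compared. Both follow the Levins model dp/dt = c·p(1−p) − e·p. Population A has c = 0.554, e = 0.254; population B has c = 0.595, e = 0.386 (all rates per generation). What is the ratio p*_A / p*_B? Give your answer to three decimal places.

1.542

A: p*_A = 1 − 0.254/0.554 = 0.5415.
B: p*_B = 1 − 0.386/0.595 = 0.3513.
p*_A / p*_B = 0.5415/0.3513 = 1.5416.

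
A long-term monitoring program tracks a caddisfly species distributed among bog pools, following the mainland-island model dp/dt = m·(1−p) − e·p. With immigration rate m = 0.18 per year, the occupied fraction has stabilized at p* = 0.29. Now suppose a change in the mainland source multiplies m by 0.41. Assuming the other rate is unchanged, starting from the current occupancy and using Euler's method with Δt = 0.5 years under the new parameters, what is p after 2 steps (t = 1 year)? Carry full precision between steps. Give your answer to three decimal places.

0.224

Balance m(1−p*) = e·p* gives e = m(1−p*)/p* = 0.18×0.71000/0.29000 = 0.44069.
Starting from p₀ = 0.29000; update p ← p + (dp/dt)·Δt with the new parameters.
t = 0.5: p = 0.29000 + (-0.03770) = 0.25230
t = 1: p = 0.25230 + (-0.02800) = 0.22430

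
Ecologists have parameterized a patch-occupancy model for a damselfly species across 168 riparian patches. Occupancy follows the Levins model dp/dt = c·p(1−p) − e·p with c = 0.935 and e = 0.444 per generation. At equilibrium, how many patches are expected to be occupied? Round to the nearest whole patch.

88

p* = 1 − e/c = 1 − 0.444/0.935 = 0.5251.
Expected occupied patches = N × p* = 168 × 0.5251 = 88.22 ≈ 88.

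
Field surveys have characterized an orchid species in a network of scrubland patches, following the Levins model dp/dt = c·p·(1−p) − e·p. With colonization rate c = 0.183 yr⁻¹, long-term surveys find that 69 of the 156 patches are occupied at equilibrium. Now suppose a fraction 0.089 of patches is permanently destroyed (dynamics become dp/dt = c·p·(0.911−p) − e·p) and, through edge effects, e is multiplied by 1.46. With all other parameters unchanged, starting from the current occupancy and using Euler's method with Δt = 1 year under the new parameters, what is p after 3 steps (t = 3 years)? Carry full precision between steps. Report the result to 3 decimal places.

Observed p* = 69/156 = 0.44231.
Balance c(1−p*) = e gives e = 0.183×(1 − 0.44231) = 0.10206.
Starting from p₀ = 0.44231; update p ← p + (dp/dt)·Δt with the new parameters.
step 1: Δp = -0.02797, p = 0.41434
step 2: Δp = -0.02408, p = 0.39026
step 3: Δp = -0.02096, p = 0.36930

0.369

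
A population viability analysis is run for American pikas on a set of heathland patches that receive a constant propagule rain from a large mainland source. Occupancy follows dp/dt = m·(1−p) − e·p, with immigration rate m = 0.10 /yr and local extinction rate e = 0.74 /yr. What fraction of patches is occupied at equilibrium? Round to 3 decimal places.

Setting dp/dt = 0: m − m·p* = e·p*, so m = (m+e)·p*.
p* = m/(m+e) = 0.10/(0.10+0.74) = 0.10/0.8400 = 0.1190.

0.119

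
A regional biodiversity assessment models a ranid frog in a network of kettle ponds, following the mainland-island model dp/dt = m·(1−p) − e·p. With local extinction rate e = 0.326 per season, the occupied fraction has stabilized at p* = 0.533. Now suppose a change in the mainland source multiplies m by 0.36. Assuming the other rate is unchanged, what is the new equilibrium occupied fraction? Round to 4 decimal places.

Balance m(1−p*) = e·p* gives m = e·p*/(1−p*) = 0.326×0.53300/0.46700 = 0.37207.
New p* = m/(m+e) = 0.13395/(0.13395+0.32600) = 0.29123.

0.2912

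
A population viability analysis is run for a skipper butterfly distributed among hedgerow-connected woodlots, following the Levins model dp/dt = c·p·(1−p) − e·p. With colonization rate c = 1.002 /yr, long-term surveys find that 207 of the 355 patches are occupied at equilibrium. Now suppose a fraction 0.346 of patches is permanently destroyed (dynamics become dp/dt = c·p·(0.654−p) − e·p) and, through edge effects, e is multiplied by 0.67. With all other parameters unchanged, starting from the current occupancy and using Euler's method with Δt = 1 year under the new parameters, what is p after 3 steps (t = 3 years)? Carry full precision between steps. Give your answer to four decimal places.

0.4016

Observed p* = 207/355 = 0.58310.
Balance c(1−p*) = e gives e = 1.002×(1 − 0.58310) = 0.41774.
Starting from p₀ = 0.58310; update p ← p + (dp/dt)·Δt with the new parameters.
p: 0.58310 → 0.46132  (Δp = -0.12177)
p: 0.46132 → 0.42127  (Δp = -0.04005)
p: 0.42127 → 0.40160  (Δp = -0.01967)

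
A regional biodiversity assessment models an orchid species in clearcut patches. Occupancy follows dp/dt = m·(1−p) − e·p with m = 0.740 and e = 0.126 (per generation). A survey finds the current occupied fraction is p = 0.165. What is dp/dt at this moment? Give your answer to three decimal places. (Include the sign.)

Colonization term: m·(1−p) = 0.740×0.8350 = 0.61790.
Extinction term: e·p = 0.02079.
dp/dt = 0.61790 − 0.02079 = 0.59711.

0.597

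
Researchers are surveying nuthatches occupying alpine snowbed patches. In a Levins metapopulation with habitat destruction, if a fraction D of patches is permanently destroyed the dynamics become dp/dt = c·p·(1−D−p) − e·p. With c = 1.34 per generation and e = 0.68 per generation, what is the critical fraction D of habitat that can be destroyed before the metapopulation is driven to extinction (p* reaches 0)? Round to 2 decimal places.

0.49

The nontrivial equilibrium is p* = (1−D) − e/c; extinction occurs when this hits zero.
So D_crit = 1 − e/c = 1 − 0.68/1.34 = 1 − 0.5075 = 0.4925.
This equals the undisturbed p*, a classic result of Lande's extension.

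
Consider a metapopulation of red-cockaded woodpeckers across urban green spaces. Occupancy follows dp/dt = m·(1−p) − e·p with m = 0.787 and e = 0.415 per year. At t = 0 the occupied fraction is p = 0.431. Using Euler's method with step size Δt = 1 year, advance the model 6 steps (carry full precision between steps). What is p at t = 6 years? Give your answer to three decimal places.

Update rule: p ← p + [m·(1−p) − e·p]·Δt with Δt = 1.
  1  |  dp/dt·Δt = +0.268938  |  p_1 = 0.699938
  2  |  dp/dt·Δt = -0.054325  |  p_2 = 0.645613
  3  |  dp/dt·Δt = +0.010974  |  p_3 = 0.656586
  4  |  dp/dt·Δt = -0.002217  |  p_4 = 0.654370
  5  |  dp/dt·Δt = +0.000448  |  p_5 = 0.654817
  6  |  dp/dt·Δt = -0.000090  |  p_6 = 0.654727

0.655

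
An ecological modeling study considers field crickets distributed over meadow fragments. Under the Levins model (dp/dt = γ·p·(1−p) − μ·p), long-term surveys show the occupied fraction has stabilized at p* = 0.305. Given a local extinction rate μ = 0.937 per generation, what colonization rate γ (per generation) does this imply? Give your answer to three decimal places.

1.348

At equilibrium γ(1−p*) = μ, so γ = μ/(1−p*).
γ = 0.937/(1 − 0.305) = 0.937/0.6950 = 1.3482.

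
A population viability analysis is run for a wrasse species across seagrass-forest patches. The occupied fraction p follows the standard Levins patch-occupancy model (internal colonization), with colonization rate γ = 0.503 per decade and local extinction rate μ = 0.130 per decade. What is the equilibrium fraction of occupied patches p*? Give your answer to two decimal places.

0.74

Setting dp/dt = 0 and dividing through by p* gives γ·(1−p*) = μ.
So p* = 1 − μ/γ = 1 − 0.130/0.503 = 1 − 0.2584 = 0.7416.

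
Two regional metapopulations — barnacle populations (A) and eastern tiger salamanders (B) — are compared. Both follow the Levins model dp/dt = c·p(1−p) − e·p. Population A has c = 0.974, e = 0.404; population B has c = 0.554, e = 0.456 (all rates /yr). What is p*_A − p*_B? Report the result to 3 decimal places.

A: p*_A = 1 − 0.404/0.974 = 0.5852.
B: p*_B = 1 − 0.456/0.554 = 0.1769.
p*_A − p*_B = 0.5852 − 0.1769 = 0.4083.

0.408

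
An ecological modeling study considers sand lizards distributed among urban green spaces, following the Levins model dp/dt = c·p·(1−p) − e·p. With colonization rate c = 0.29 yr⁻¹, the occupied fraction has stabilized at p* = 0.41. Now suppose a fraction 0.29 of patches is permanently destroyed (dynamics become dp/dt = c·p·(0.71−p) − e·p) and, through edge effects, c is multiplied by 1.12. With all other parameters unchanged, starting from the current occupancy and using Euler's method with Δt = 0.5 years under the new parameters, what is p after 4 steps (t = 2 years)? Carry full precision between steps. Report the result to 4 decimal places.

Balance c(1−p*) = e gives e = 0.29×(1 − 0.41000) = 0.17110.
Starting from p₀ = 0.41000; update p ← p + (dp/dt)·Δt with the new parameters.
  1  |  dp/dt·Δt = -0.015100  |  p_1 = 0.394900
  2  |  dp/dt·Δt = -0.013576  |  p_2 = 0.381324
  3  |  dp/dt·Δt = -0.012268  |  p_3 = 0.369056
  4  |  dp/dt·Δt = -0.011138  |  p_4 = 0.357917

0.3579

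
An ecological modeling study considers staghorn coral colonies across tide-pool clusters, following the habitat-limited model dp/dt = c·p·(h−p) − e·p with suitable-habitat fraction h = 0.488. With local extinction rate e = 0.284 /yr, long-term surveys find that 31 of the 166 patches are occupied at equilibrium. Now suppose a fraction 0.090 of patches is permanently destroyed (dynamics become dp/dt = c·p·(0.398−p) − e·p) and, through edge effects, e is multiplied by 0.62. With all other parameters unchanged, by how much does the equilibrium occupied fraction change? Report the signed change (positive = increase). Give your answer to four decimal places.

Observed p* = 31/166 = 0.18675.
Balance c(h−p*) = e gives c = e/(0.488 − 0.18675) = 0.284/0.30125 = 0.94274.
New p* = 0.398 − e/c = 0.398 − 0.17608/0.94274 = 0.21123.
Δp* = 0.21123 − 0.18675 = +0.02448.

0.0245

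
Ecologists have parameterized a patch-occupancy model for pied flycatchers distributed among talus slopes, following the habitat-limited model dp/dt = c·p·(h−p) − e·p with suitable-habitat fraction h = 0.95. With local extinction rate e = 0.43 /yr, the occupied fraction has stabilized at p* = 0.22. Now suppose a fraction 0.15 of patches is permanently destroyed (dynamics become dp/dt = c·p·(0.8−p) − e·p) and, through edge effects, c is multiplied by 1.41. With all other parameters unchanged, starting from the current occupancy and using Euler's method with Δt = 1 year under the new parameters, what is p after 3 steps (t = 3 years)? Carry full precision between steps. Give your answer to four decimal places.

Balance c(h−p*) = e gives c = e/(0.95 − 0.22000) = 0.43/0.73000 = 0.58904.
Starting from p₀ = 0.22000; update p ← p + (dp/dt)·Δt with the new parameters.
t = 1: p = 0.22000 + (+0.01138) = 0.23138
t = 2: p = 0.23138 + (+0.00978) = 0.24116
t = 3: p = 0.24116 + (+0.00823) = 0.24939

0.2494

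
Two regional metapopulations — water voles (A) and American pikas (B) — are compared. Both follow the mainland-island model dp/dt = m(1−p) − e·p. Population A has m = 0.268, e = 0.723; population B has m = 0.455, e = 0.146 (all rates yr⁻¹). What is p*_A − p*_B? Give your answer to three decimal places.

-0.487

A: p*_A = m/(m+e) = 0.268/0.9910 = 0.2704.
B: p*_B = 0.455/0.6010 = 0.7571.
p*_A − p*_B = 0.2704 − 0.7571 = -0.4866.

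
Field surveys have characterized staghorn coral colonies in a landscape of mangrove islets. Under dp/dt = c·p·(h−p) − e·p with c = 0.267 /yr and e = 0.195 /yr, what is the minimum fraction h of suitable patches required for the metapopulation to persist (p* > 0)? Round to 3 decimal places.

0.730

p* = h − e/c is positive only when h > e/c.
h_min = e/c = 0.195/0.267 = 0.7303.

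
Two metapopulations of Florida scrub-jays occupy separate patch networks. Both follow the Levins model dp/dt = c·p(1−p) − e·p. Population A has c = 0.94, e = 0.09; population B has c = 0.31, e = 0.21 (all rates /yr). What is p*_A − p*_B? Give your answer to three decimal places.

A: p*_A = 1 − 0.09/0.94 = 0.9043.
B: p*_B = 1 − 0.21/0.31 = 0.3226.
p*_A − p*_B = 0.9043 − 0.3226 = 0.5817.

0.582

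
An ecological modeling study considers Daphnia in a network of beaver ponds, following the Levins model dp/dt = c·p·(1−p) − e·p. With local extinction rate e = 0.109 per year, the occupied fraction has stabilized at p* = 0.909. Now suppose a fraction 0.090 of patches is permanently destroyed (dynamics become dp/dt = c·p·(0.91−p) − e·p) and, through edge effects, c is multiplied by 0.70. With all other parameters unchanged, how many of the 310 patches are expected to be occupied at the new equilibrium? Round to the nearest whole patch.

Balance c(1−p*) = e gives c = e/(1 − 0.90900) = 0.109/0.09100 = 1.19780.
New p* = 0.91 − e/c = 0.91 − 0.10900/0.83846 = 0.78000.
Expected occupied = 310 × 0.78000 = 241.80 ≈ 242.

242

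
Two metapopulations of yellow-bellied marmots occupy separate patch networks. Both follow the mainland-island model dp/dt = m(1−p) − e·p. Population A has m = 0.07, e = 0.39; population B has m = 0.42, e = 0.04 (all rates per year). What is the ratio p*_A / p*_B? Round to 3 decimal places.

A: p*_A = m/(m+e) = 0.07/0.4600 = 0.1522.
B: p*_B = 0.42/0.4600 = 0.9130.
p*_A / p*_B = 0.1522/0.9130 = 0.1667.

0.167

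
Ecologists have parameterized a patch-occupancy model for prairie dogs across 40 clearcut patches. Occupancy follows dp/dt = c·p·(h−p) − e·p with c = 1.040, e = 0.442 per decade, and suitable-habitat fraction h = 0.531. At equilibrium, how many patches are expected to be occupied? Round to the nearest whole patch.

p* = h − e/c = 0.531 − 0.4250 = 0.1060.
Expected occupied patches = N × p* = 40 × 0.1060 = 4.24 ≈ 4.

4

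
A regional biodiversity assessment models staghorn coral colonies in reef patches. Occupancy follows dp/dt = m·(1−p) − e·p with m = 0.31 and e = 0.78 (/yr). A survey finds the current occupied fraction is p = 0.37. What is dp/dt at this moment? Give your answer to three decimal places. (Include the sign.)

Colonization term: m·(1−p) = 0.31×0.6300 = 0.19530.
Extinction term: e·p = 0.28860.
dp/dt = 0.19530 − 0.28860 = -0.09330.

-0.093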